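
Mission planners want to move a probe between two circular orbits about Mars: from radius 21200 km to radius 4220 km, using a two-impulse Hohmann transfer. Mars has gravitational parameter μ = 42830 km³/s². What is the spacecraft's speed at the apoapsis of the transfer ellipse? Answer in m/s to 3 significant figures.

The Hohmann ellipse has a_t = (r₁ + r₂)/2 = 12710 km.
At apoapsis, r = 21200 km.
Applying v² = μ(2/r − 1/a_t): v = 0.8190 km/s.

v = 819 m/s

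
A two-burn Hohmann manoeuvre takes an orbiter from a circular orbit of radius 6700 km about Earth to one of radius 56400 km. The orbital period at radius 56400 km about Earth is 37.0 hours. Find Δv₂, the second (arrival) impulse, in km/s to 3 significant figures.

From Kepler's third law T² = 4π²r³/μ at r = 56400 km, T = 37.0 hours = 37.0 × 3600 s = 1.332×10^5 s: μ = 4π²r³/T² = 3.99198×10^5 km³/s².
Transfer-ellipse semi-major axis a_t = (r₁ + r₂)/2 = (6700 + 56400)/2 = 31550 km.
On the circular orbit at r = 56400 km, v_c = √(μ/r) = 2.660 km/s.
Transfer-orbit speed at the same r (vis-viva, a = a_t): v_t = √[μ(2/r − 1/a_t)] = 1.226 km/s.
Δv₂ = |v_t − v_c| = |1.226 − 2.660| = 1.434 km/s.

Δv₂ = 1.43 km/s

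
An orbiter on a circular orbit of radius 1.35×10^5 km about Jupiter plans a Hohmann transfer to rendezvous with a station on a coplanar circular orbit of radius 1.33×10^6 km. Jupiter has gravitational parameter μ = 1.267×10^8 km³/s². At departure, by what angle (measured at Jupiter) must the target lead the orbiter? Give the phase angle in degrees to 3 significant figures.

Semi-major axis of the transfer orbit: a_t = (1.350×10^5 + 1.330×10^6)/2 = 7.325×10^5 km.
The half-period of the transfer ellipse is t = π√(a_t³/μ) = 1.750×10^5 s.
The target's mean motion on its circular orbit is ω₂ = √(μ/r₂³) = 7.339×10^-6 rad/s.
Angle swept by the target during transfer: ω₂·t = 1.284 rad = 73.57°.
The orbiter traverses 180° on the transfer ellipse, so the target must lead by 180° − 73.57° = 106°.

φ = 106°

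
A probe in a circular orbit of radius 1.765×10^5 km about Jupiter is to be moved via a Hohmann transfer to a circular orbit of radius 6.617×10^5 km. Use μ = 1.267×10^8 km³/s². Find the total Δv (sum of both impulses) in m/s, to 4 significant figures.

Δv = 11730 m/s

Transfer-ellipse semi-major axis a_t = (r₁ + r₂)/2 = (1.765×10^5 + 6.617×10^5)/2 = 4.191×10^5 km.
Circular speed at r₁: v₁ = √(μ/r₁) = √(1.267×10^8/1.765×10^5) = 26.793 km/s.
On the transfer ellipse at r₁, vis-viva equation gives v_p = √[μ(2/r₁ − 1/a_t)] = 33.666 km/s.
First burn Δv₁ = |v_p − v₁| = 6.873 km/s.
Circular speed at r₂: v₂ = √(μ/r₂) = 13.838 km/s.
Transfer-orbit speed at r₂: v_a = √[μ(2/r₂ − 1/a_t)] = 8.9799 km/s.
Second burn Δv₂ = |v₂ − v_a| = 4.858 km/s.
Total Δv = Δv₁ + Δv₂ = 11.73 km/s.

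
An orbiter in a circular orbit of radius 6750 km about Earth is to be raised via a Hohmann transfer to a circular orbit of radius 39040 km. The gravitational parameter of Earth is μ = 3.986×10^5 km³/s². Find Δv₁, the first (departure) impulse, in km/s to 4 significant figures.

Transfer-ellipse semi-major axis a_t = (r₁ + r₂)/2 = (6750 + 39040)/2 = 22895 km.
Circular speed at r = 6750 km: v_c = √(μ/r) = 7.68452 km/s.
Vis-viva on the transfer ellipse at r = 6750 km gives v_t = √[μ(2/r − 1/a_t)] = 10.0346 km/s.
Δv₁ = |v_t − v_c| = |10.0346 − 7.68452| = 2.350 km/s.

Δv₁ = 2.350 km/s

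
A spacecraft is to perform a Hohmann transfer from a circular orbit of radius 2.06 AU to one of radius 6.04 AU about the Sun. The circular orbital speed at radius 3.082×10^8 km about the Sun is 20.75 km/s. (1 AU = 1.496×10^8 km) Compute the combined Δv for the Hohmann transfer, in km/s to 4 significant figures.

Δv = 8.066 km/s

From the circular-orbit relation v² = μ/r at r = 3.082×10^8 km: μ = v²r = (20.75)² × 3.082×10^8 = 1.32699×10^11 km³/s².
In km: r₁ = 2.06 × 1.496×10^8 = 3.08176×10^8 km; r₂ = 6.04 × 1.496×10^8 = 9.03584×10^8 km.
The Hohmann ellipse has a_t = (r₁ + r₂)/2 = 6.0588×10^8 km.
At r₁ the circular-orbit speed is v₁ = √(μ/r₁) = 20.75 km/s.
On the transfer ellipse at r₁, vis-viva equation gives v_p = √[μ(2/r₁ − 1/a_t)] = 25.34 km/s.
First burn Δv₁ = |v_p − v₁| = 4.590 km/s.
Circular speed at r₂: v₂ = √(μ/r₂) = 12.119 km/s.
Transfer-orbit speed at r₂: v_a = √[μ(2/r₂ − 1/a_t)] = 8.6428 km/s.
Second burn Δv₂ = |v₂ − v_a| = 3.476 km/s.
Total Δv = Δv₁ + Δv₂ = 8.066 km/s.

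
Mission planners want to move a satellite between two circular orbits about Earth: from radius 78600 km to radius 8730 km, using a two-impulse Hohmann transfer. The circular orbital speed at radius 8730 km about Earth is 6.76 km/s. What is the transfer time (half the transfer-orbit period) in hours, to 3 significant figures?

t = 12.6 hours

From the circular-orbit relation v² = μ/r at r = 8730 km: μ = v²r = (6.76)² × 8730 = 3.98940×10^5 km³/s².
The Hohmann ellipse has a_t = (r₁ + r₂)/2 = 43665 km.
By Kepler's third law the transfer-orbit period is T = 2π√(a_t³/μ), so t = T/2 = 45380 s.
Converting: 45380 s ÷ 3600 s/hour = 12.6 hours.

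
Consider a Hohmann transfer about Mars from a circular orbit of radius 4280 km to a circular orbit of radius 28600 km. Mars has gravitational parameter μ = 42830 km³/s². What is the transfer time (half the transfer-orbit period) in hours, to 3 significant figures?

t = 8.89 hours

Semi-major axis of the transfer orbit: a_t = (4280 + 28600)/2 = 16440 km.
Transfer time t = π√(a_t³/μ) = π√((16440)³ / 42830) = 32000 s.
Converting: 32000 s ÷ 3600 s/hour = 8.89 hours.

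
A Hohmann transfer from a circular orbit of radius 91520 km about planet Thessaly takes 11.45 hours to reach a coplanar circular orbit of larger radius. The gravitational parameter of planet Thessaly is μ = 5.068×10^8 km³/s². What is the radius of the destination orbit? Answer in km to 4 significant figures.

Transfer time t = 11.45 hours = 41220 s, and t = π√(a_t³/μ).
So a_t = (μ t²/π²)^(1/3) = (5.068×10^8 × (41220)² / π²)^(1/3) = 4.4352×10^5 km.
Since a_t = (r₁ + r₂)/2, r₂ = 2a_t − r₁ = 2×4.4352×10^5 − 91520 = 7.9552×10^5 km.

r₂ = 7.955×10^5 km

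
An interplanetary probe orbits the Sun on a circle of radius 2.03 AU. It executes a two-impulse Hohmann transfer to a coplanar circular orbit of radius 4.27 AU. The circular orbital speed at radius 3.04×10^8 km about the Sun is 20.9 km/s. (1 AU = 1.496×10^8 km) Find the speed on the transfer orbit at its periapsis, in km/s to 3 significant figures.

From the circular-orbit relation v² = μ/r at r = 3.04×10^8 km: μ = v²r = (20.9)² × 3.04×10^8 = 1.32790×10^11 km³/s².
In km: r₁ = 2.03 × 1.496×10^8 = 3.03688×10^8 km; r₂ = 4.27 × 1.496×10^8 = 6.38792×10^8 km.
Transfer-ellipse semi-major axis a_t = (r₁ + r₂)/2 = (3.03688×10^8 + 6.38792×10^8)/2 = 4.7124×10^8 km.
The periapsis of the transfer ellipse is at r = 3.03688×10^8 km.
Applying v² = μ(2/r − 1/a_t): v = 24.35 km/s.

v = 24.3 km/s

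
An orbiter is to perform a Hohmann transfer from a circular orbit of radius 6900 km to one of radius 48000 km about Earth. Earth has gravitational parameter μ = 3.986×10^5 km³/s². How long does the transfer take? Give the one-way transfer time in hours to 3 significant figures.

The Hohmann ellipse has a_t = (r₁ + r₂)/2 = 27450 km.
Transfer time t = π√(a_t³/μ) = π√((27450)³ / 3.986×10^5) = 22630 s.
Converting: 22630 s ÷ 3600 s/hour = 6.29 hours.

t = 6.29 hours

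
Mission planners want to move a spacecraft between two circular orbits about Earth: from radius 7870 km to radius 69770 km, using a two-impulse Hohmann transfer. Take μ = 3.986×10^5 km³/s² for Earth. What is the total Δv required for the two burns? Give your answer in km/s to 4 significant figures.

Δv = 3.738 km/s

The Hohmann ellipse has a_t = (r₁ + r₂)/2 = 38820 km.
Circular speed at r₁: v₁ = √(μ/r₁) = √(3.986×10^5/7870) = 7.117 km/s.
On the transfer ellipse at r₁, vis-viva gives v_p = √[μ(2/r₁ − 1/a_t)] = 9.541 km/s.
First burn Δv₁ = |v_p − v₁| = 2.424 km/s.
Circular speed at r₂: v₂ = √(μ/r₂) = 2.390 km/s.
Transfer-orbit speed at r₂: v_a = √[μ(2/r₂ − 1/a_t)] = 1.076 km/s.
Second burn Δv₂ = |v₂ − v_a| = 1.314 km/s.
Δv = Δv₁ + Δv₂ = 2.424 + 1.314 = 3.738 km/s.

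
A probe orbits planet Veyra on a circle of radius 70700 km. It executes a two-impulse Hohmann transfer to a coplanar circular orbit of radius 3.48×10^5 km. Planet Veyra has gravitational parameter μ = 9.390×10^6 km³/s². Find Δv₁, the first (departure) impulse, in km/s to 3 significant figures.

Semi-major axis of the transfer orbit: a_t = (70700 + 3.480×10^5)/2 = 2.0935×10^5 km.
On the circular orbit at r = 70700 km, v_c = √(μ/r) = 11.525 km/s.
Transfer-orbit speed at the same r (vis-viva, a = a_t): v_t = √[μ(2/r − 1/a_t)] = 14.859 km/s.
Δv₁ = |v_t − v_c| = |14.859 − 11.525| = 3.334 km/s.

Δv₁ = 3.33 km/s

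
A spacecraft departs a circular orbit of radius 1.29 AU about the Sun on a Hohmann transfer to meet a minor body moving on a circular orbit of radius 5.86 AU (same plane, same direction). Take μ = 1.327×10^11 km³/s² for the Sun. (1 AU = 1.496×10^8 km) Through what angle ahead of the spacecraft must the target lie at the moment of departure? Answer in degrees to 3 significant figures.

In km: r₁ = 1.29 × 1.496×10^8 = 1.92984×10^8 km; r₂ = 5.86 × 1.496×10^8 = 8.76656×10^8 km.
The Hohmann ellipse has a_t = (r₁ + r₂)/2 = 5.3482×10^8 km.
Transfer time t = π√(a_t³/μ) = 1.067×10^8 s.
The target's mean motion on its circular orbit is ω₂ = √(μ/r₂³) = 1.403×10^-8 rad/s.
Angle swept by the target during transfer: ω₂·t = 1.497 rad = 85.77°.
The spacecraft traverses 180° on the transfer ellipse, so the target must lead by 180° − 85.77° = 94.2°.

φ = 94.2°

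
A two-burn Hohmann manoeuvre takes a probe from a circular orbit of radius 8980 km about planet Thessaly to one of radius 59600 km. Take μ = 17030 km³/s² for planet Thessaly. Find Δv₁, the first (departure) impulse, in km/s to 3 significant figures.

Δv₁ = 0.438 km/s

The Hohmann ellipse has a_t = (r₁ + r₂)/2 = 34290 km.
On the circular orbit at r = 8980 km, v_c = √(μ/r) = 1.37711 km/s.
Vis-viva on the transfer ellipse at r = 8980 km gives v_t = √[μ(2/r − 1/a_t)] = 1.81555 km/s.
Δv₁ = |v_t − v_c| = |1.81555 − 1.37711| = 0.4384 km/s.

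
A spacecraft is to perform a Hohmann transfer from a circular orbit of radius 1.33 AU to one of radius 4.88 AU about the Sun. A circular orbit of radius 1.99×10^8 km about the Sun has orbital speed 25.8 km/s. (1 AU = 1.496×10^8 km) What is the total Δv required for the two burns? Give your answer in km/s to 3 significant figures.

From the circular-orbit relation v² = μ/r at r = 1.99×10^8 km: μ = v²r = (25.8)² × 1.99×10^8 = 1.32462×10^11 km³/s².
In km: r₁ = 1.33 × 1.496×10^8 = 1.98968×10^8 km; r₂ = 4.88 × 1.496×10^8 = 7.30048×10^8 km.
The Hohmann ellipse has a_t = (r₁ + r₂)/2 = 4.64508×10^8 km.
Circular speed at r₁: v₁ = √(μ/r₁) = √(1.32462×10^11/1.98968×10^8) = 25.802 km/s.
Transfer-orbit speed at r₁ (vis-viva): v_p = √[μ(2/r₁ − 1/a_t)] = 32.347 km/s.
First burn Δv₁ = |v_p − v₁| = 6.545 km/s.
Circular speed at r₂: v₂ = √(μ/r₂) = 13.47 km/s.
Transfer-orbit speed at r₂: v_a = √[μ(2/r₂ − 1/a_t)] = 8.816 km/s.
Second burn Δv₂ = |v₂ − v_a| = 4.654 km/s.
Δv = Δv₁ + Δv₂ = 6.545 + 4.654 = 11.20 km/s.

Δv = 11.2 km/s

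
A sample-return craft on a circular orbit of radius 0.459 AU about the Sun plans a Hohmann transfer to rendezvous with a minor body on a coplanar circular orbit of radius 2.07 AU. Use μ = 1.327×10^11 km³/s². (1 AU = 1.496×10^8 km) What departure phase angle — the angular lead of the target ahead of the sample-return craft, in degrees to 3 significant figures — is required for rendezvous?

φ = 94.1°

In km: r₁ = 0.459 × 1.496×10^8 = 6.86664×10^7 km; r₂ = 2.07 × 1.496×10^8 = 3.09672×10^8 km.
The Hohmann ellipse has a_t = (r₁ + r₂)/2 = 1.891692×10^8 km.
Transfer time t = π√(a_t³/μ) = 2.244×10^7 s.
The target's mean motion on its circular orbit is ω₂ = √(μ/r₂³) = 6.685×10^-8 rad/s.
Angle swept by the target during transfer: ω₂·t = 1.500 rad = 85.94°.
The sample-return craft traverses 180° on the transfer ellipse, so the target must lead by 180° − 85.94° = 94.1°.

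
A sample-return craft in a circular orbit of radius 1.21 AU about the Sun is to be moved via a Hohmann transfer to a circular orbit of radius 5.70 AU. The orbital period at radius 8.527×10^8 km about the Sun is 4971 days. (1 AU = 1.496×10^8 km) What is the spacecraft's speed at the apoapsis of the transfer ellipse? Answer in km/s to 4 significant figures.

From Kepler's third law T² = 4π²r³/μ at r = 8.527×10^8 km, T = 4971 days = 4971 × 86400 s = 4.294944×10^8 s: μ = 4π²r³/T² = 1.32689×10^11 km³/s².
In km: r₁ = 1.21 × 1.496×10^8 = 1.81016×10^8 km; r₂ = 5.70 × 1.496×10^8 = 8.5272×10^8 km.
The Hohmann ellipse has a_t = (r₁ + r₂)/2 = 5.16868×10^8 km.
At apoapsis, r = 8.5272×10^8 km.
Vis-viva: v = √[μ(2/r − 1/a_t)] = √[1.32689×10^11 × (2/8.5272×10^8 − 1/5.16868×10^8)] = 7.382 km/s.

v = 7.382 km/s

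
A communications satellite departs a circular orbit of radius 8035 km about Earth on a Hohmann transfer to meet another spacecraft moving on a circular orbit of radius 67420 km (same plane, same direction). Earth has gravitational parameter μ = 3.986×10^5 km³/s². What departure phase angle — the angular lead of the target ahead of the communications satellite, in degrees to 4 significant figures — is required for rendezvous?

φ = 104.7°

Transfer-ellipse semi-major axis a_t = (r₁ + r₂)/2 = (8035 + 67420)/2 = 37727.5 km.
The half-period of the transfer ellipse is t = π√(a_t³/μ) = 36464.3 s.
Target angular speed ω₂ = √(μ/r₂³) = 3.60650×10^-5 rad/s.
Angle swept by the target during transfer: ω₂·t = 1.31508 rad = 75.349°.
The communications satellite traverses 180° on the transfer ellipse, so the target must lead by 180° − 75.349° = 104.7°.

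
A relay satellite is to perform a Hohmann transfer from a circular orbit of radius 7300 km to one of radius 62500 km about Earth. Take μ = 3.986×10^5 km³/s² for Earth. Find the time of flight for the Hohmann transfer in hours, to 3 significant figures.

Transfer-ellipse semi-major axis a_t = (r₁ + r₂)/2 = (7300 + 62500)/2 = 34900 km.
Half the transfer-orbit period gives t = π√(a_t³/μ) = 32440 s.
Converting: 32440 s ÷ 3600 s/hour = 9.01 hours.

t = 9.01 hours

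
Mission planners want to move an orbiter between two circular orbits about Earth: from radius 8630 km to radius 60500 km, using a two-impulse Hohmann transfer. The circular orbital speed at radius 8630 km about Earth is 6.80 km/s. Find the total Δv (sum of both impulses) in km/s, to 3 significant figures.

From the circular-orbit relation v² = μ/r at r = 8630 km: μ = v²r = (6.80)² × 8630 = 3.99051×10^5 km³/s².
The Hohmann ellipse has a_t = (r₁ + r₂)/2 = 34565 km.
Circular speed at r₁: v₁ = √(μ/r₁) = √(3.99051×10^5/8630) = 6.800 km/s.
On the transfer ellipse at r₁, v² = μ(2/r − 1/a) gives v_p = √[μ(2/r₁ − 1/a_t)] = 8.996 km/s.
First burn Δv₁ = |v_p − v₁| = 2.196 km/s.
Circular speed at r₂: v₂ = √(μ/r₂) = 2.568 km/s.
Transfer-orbit speed at r₂: v_a = √[μ(2/r₂ − 1/a_t)] = 1.283 km/s.
Second burn Δv₂ = |v₂ − v_a| = 1.285 km/s.
Total Δv = Δv₁ + Δv₂ = 3.481 km/s.

Δv = 3.48 km/s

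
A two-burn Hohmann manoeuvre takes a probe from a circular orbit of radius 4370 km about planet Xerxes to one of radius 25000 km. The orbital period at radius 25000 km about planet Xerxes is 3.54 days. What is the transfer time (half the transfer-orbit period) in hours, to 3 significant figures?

From Kepler's third law T² = 4π²r³/μ at r = 25000 km, T = 3.54 days = 3.54 × 86400 s = 3.05856×10^5 s: μ = 4π²r³/T² = 6593.95 km³/s².
Transfer-ellipse semi-major axis a_t = (r₁ + r₂)/2 = (4370 + 25000)/2 = 14685 km.
By Kepler's third law the transfer-orbit period is T = 2π√(a_t³/μ), so t = T/2 = 68850 s.
Converting: 68850 s ÷ 3600 s/hour = 19.1 hours.

t = 19.1 hours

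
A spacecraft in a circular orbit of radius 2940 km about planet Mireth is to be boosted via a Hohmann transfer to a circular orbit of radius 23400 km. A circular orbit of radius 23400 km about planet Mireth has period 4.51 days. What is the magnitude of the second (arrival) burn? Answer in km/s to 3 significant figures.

Δv₂ = 0.199 km/s

From Kepler's third law T² = 4π²r³/μ at r = 23400 km, T = 4.51 days = 4.51 × 86400 s = 3.89664×10^5 s: μ = 4π²r³/T² = 3331.40 km³/s².
Semi-major axis of the transfer orbit: a_t = (2940 + 23400)/2 = 13170 km.
Circular speed at r = 23400 km: v_c = √(μ/r) = 0.3773 km/s.
Vis-viva on the transfer ellipse at r = 23400 km gives v_t = √[μ(2/r − 1/a_t)] = 0.1783 km/s.
Δv₂ = |v_t − v_c| = |0.1783 − 0.3773| = 0.1990 km/s.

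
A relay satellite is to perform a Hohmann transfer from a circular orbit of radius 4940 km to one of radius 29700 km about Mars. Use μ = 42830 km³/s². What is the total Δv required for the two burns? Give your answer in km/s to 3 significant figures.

The Hohmann ellipse has a_t = (r₁ + r₂)/2 = 17320 km.
Circular speed at r₁: v₁ = √(μ/r₁) = √(42830/4940) = 2.9445 km/s.
On the transfer ellipse at r₁, v² = μ(2/r − 1/a) gives v_p = √[μ(2/r₁ − 1/a_t)] = 3.8558 km/s.
First burn Δv₁ = |v_p − v₁| = 0.9113 km/s.
Circular speed at r₂: v₂ = √(μ/r₂) = 1.20087 km/s.
Transfer-orbit speed at r₂: v_a = √[μ(2/r₂ − 1/a_t)] = 0.641336 km/s.
Second burn Δv₂ = |v₂ − v_a| = 0.5595 km/s.
Δv = Δv₁ + Δv₂ = 0.9113 + 0.5595 = 1.471 km/s.

Δv = 1.47 km/s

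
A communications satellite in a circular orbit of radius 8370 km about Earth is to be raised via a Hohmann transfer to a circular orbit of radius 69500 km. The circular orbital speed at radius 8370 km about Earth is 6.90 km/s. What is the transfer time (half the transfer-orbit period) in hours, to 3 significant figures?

t = 10.6 hours

From the circular-orbit relation v² = μ/r at r = 8370 km: μ = v²r = (6.90)² × 8370 = 3.98496×10^5 km³/s².
Semi-major axis of the transfer orbit: a_t = (8370 + 69500)/2 = 38935 km.
Transfer time t = π√(a_t³/μ) = π√((38935)³ / 3.98496×10^5) = 38230 s.
Converting: 38230 s ÷ 3600 s/hour = 10.6 hours.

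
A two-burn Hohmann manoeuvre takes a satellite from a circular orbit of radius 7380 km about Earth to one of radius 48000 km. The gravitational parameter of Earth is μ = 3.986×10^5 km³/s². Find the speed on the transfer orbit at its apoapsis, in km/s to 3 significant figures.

v = 1.49 km/s

Semi-major axis of the transfer orbit: a_t = (7380 + 48000)/2 = 27690 km.
The apoapsis of the transfer ellipse is at r = 48000 km.
Applying v² = μ(2/r − 1/a_t): v = 1.488 km/s.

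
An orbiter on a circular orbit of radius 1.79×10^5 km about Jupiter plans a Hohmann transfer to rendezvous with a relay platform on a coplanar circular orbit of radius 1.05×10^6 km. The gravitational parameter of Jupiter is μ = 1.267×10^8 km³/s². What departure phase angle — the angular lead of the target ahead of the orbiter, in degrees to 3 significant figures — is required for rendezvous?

φ = 99.4°

The Hohmann ellipse has a_t = (r₁ + r₂)/2 = 6.145×10^5 km.
Transfer time t = π√(a_t³/μ) = 1.3444×10^5 s.
The target's mean motion on its circular orbit is ω₂ = √(μ/r₂³) = 1.0462×10^-5 rad/s.
Angle swept by the target during transfer: ω₂·t = 1.4065 rad = 80.59°.
Arrival is 180° from departure on the ellipse, so φ = 180° − 80.59° = 99.4°.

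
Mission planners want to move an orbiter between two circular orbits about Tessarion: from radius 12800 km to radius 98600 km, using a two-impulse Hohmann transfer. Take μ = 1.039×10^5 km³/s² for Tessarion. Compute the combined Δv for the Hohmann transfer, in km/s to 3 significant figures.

Δv = 1.48 km/s

Transfer-ellipse semi-major axis a_t = (r₁ + r₂)/2 = (12800 + 98600)/2 = 55700 km.
At r₁ the circular-orbit speed is v₁ = √(μ/r₁) = 2.84907 km/s.
On the transfer ellipse at r₁, vis-viva equation gives v_p = √[μ(2/r₁ − 1/a_t)] = 3.79065 km/s.
First burn Δv₁ = |v_p − v₁| = 0.9416 km/s.
Circular speed at r₂: v₂ = √(μ/r₂) = 1.0265 km/s.
Transfer-orbit speed at r₂: v_a = √[μ(2/r₂ − 1/a_t)] = 0.49209 km/s.
Second burn Δv₂ = |v₂ − v_a| = 0.5344 km/s.
Δv = Δv₁ + Δv₂ = 0.9416 + 0.5344 = 1.476 km/s.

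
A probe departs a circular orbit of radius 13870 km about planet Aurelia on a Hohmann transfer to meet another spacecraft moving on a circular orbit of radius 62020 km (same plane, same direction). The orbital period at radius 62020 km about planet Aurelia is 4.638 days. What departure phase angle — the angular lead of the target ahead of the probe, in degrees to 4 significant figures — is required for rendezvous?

From Kepler's third law T² = 4π²r³/μ at r = 62020 km, T = 4.638 days = 4.638 × 86400 s = 4.007232×10^5 s: μ = 4π²r³/T² = 58649.7 km³/s².
Transfer-ellipse semi-major axis a_t = (r₁ + r₂)/2 = (13870 + 62020)/2 = 37945 km.
The half-period of the transfer ellipse is t = π√(a_t³/μ) = 95880 s.
The target's mean motion on its circular orbit is ω₂ = √(μ/r₂³) = 1.568×10^-5 rad/s.
Angle swept by the target during transfer: ω₂·t = 1.5034 rad = 86.14°.
Arrival is 180° from departure on the ellipse, so φ = 180° − 86.14° = 93.86°.

φ = 93.86°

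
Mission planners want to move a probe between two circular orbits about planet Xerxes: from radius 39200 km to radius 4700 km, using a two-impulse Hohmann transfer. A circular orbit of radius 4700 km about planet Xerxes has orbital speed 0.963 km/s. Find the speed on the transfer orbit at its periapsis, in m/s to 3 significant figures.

From the circular-orbit relation v² = μ/r at r = 4700 km: μ = v²r = (0.963)² × 4700 = 4358.63 km³/s².
Transfer-ellipse semi-major axis a_t = (r₁ + r₂)/2 = (39200 + 4700)/2 = 21950 km.
At periapsis, r = 4700 km.
From the vis-viva equation, v = √[μ(2/r − 1/a_t)] = 1.287 km/s.

v = 1290 m/s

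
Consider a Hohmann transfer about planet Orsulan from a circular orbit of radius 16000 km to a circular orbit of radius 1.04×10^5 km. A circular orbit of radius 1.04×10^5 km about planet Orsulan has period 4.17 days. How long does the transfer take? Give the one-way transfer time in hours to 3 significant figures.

From Kepler's third law T² = 4π²r³/μ at r = 1.04×10^5 km, T = 4.17 days = 4.17 × 86400 s = 3.60288×10^5 s: μ = 4π²r³/T² = 3.42106×10^5 km³/s².
Semi-major axis of the transfer orbit: a_t = (16000 + 1.040×10^5)/2 = 60000 km.
By Kepler's third law the transfer-orbit period is T = 2π√(a_t³/μ), so t = T/2 = 78940 s.
Converting: 78940 s ÷ 3600 s/hour = 21.9 hours.

t = 21.9 hours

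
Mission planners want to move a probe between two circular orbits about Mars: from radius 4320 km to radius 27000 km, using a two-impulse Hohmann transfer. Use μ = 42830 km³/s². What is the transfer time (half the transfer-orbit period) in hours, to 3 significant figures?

Transfer-ellipse semi-major axis a_t = (r₁ + r₂)/2 = (4320 + 27000)/2 = 15660 km.
Transfer time t = π√(a_t³/μ) = π√((15660)³ / 42830) = 29750 s.
Converting: 29750 s ÷ 3600 s/hour = 8.26 hours.

t = 8.26 hours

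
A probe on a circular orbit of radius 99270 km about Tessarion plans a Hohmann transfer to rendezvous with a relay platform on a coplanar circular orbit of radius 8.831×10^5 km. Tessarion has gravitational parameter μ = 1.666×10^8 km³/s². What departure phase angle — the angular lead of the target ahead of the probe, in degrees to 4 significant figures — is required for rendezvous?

Semi-major axis of the transfer orbit: a_t = (99270 + 8.831×10^5)/2 = 4.91185×10^5 km.
Transfer time t = π√(a_t³/μ) = 83788 s.
Target angular speed ω₂ = √(μ/r₂³) = 1.5553×10^-5 rad/s.
Angle swept by the target during transfer: ω₂·t = 1.3032 rad = 74.67°.
The probe traverses 180° on the transfer ellipse, so the target must lead by 180° − 74.67° = 105.3°.

φ = 105.3°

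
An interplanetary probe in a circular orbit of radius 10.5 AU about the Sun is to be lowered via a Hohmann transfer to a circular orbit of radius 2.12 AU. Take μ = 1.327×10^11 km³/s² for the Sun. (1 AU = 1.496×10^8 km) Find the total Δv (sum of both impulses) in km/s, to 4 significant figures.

Δv = 9.795 km/s

In km: r₁ = 10.5 × 1.496×10^8 = 1.5708×10^9 km; r₂ = 2.12 × 1.496×10^8 = 3.17152×10^8 km.
Semi-major axis of the transfer orbit: a_t = (1.5708×10^9 + 3.17152×10^8)/2 = 9.43976×10^8 km.
Circular speed at r₁: v₁ = √(μ/r₁) = √(1.327×10^11/1.5708×10^9) = 9.1913 km/s.
On the transfer ellipse at r₁, vis-viva equation gives v_a = √[μ(2/r₁ − 1/a_t)] = 5.3276 km/s.
First burn Δv₁ = |v_a − v₁| = 3.864 km/s.
At r₂, v₂ = √(μ/r₂) = 20.455 km/s.
Transfer-orbit speed at r₂: v_p = √[μ(2/r₂ − 1/a_t)] = 26.386 km/s.
Second burn Δv₂ = |v₂ − v_p| = 5.931 km/s.
Total Δv = Δv₁ + Δv₂ = 9.795 km/s.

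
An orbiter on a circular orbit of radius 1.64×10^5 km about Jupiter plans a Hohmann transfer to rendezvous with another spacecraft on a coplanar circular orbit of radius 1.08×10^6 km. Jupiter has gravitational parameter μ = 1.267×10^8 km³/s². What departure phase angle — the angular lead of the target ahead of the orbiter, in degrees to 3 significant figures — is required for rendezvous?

φ = 101°

Semi-major axis of the transfer orbit: a_t = (1.640×10^5 + 1.080×10^6)/2 = 6.220×10^5 km.
The half-period of the transfer ellipse is t = π√(a_t³/μ) = 1.369×10^5 s.
Target angular speed ω₂ = √(μ/r₂³) = 1.003×10^-5 rad/s.
Angle swept by the target during transfer: ω₂·t = 1.373 rad = 78.67°.
The orbiter traverses 180° on the transfer ellipse, so the target must lead by 180° − 78.67° = 101°.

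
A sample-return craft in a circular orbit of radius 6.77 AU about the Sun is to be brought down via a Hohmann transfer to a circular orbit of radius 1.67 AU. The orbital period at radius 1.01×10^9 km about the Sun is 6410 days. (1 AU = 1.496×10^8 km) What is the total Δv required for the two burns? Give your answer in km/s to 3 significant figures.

From Kepler's third law T² = 4π²r³/μ at r = 1.01×10^9 km, T = 6410 days = 6410 × 86400 s = 5.53824×10^8 s: μ = 4π²r³/T² = 1.32611×10^11 km³/s².
In km: r₁ = 6.77 × 1.496×10^8 = 1.012792×10^9 km; r₂ = 1.67 × 1.496×10^8 = 2.49832×10^8 km.
The Hohmann ellipse has a_t = (r₁ + r₂)/2 = 6.31312×10^8 km.
At r₁ the circular-orbit speed is v₁ = √(μ/r₁) = 11.4427 km/s.
Transfer-orbit speed at r₁ (vis-viva equation): v_a = √[μ(2/r₁ − 1/a_t)] = 7.19833 km/s.
First burn Δv₁ = |v_a − v₁| = 4.244 km/s.
At r₂, v₂ = √(μ/r₂) = 23.039 km/s.
Transfer-orbit speed at r₂: v_p = √[μ(2/r₂ − 1/a_t)] = 29.181 km/s.
Second burn Δv₂ = |v₂ − v_p| = 6.142 km/s.
Total Δv = Δv₁ + Δv₂ = 10.39 km/s.

Δv = 10.4 km/s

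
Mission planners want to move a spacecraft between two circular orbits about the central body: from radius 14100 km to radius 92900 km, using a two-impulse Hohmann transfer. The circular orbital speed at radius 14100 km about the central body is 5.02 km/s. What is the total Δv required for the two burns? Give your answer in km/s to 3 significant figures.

Δv = 2.55 km/s

From the circular-orbit relation v² = μ/r at r = 14100 km: μ = v²r = (5.02)² × 14100 = 3.55326×10^5 km³/s².
Semi-major axis of the transfer orbit: a_t = (14100 + 92900)/2 = 53500 km.
At r₁ the circular-orbit speed is v₁ = √(μ/r₁) = 5.020 km/s.
Transfer-orbit speed at r₁ (vis-viva): v_p = √[μ(2/r₁ − 1/a_t)] = 6.615 km/s.
First burn Δv₁ = |v_p − v₁| = 1.595 km/s.
Circular speed at r₂: v₂ = √(μ/r₂) = 1.9557 km/s.
Transfer-orbit speed at r₂: v_a = √[μ(2/r₂ − 1/a_t)] = 1.0040 km/s.
Second burn Δv₂ = |v₂ − v_a| = 0.9517 km/s.
Total Δv = Δv₁ + Δv₂ = 2.547 km/s.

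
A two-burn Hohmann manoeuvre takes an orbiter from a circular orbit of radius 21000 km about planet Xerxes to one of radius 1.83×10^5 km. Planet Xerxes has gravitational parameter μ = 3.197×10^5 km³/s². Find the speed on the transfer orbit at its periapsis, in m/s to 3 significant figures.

v = 5230 m/s

Semi-major axis of the transfer orbit: a_t = (21000 + 1.830×10^5)/2 = 1.020×10^5 km.
The periapsis of the transfer ellipse is at r = 21000 km.
Applying v² = μ(2/r − 1/a_t): v = 5.226 km/s.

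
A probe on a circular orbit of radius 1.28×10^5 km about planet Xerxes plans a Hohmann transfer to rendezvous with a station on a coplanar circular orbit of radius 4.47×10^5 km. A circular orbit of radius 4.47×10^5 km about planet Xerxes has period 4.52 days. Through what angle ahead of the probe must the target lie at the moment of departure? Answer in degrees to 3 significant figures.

φ = 87.2°

From Kepler's third law T² = 4π²r³/μ at r = 4.47×10^5 km, T = 4.52 days = 4.52 × 86400 s = 3.90528×10^5 s: μ = 4π²r³/T² = 2.31195×10^7 km³/s².
The Hohmann ellipse has a_t = (r₁ + r₂)/2 = 2.875×10^5 km.
The half-period of the transfer ellipse is t = π√(a_t³/μ) = 1.007205×10^5 s.
The target's mean motion on its circular orbit is ω₂ = √(μ/r₂³) = 1.608895×10^-5 rad/s.
Angle swept by the target during transfer: ω₂·t = 1.62049 rad = 92.847°.
The probe traverses 180° on the transfer ellipse, so the target must lead by 180° − 92.847° = 87.2°.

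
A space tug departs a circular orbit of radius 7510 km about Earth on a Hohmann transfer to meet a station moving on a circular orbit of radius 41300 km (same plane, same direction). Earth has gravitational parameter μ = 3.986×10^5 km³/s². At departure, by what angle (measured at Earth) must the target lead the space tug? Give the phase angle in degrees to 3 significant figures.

Transfer-ellipse semi-major axis a_t = (r₁ + r₂)/2 = (7510 + 41300)/2 = 24405 km.
Transfer time t = π√(a_t³/μ) = 18970 s.
The target's mean motion on its circular orbit is ω₂ = √(μ/r₂³) = 7.522×10^-5 rad/s.
Angle swept by the target during transfer: ω₂·t = 1.427 rad = 81.76°.
The space tug traverses 180° on the transfer ellipse, so the target must lead by 180° − 81.76° = 98.2°.

φ = 98.2°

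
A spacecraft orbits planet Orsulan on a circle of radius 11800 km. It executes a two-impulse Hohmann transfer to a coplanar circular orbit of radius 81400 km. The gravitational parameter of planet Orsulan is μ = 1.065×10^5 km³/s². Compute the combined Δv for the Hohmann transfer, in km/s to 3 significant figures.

Semi-major axis of the transfer orbit: a_t = (11800 + 81400)/2 = 46600 km.
Circular speed at r₁: v₁ = √(μ/r₁) = √(1.065×10^5/11800) = 3.00423 km/s.
Transfer-orbit speed at r₁ (vis-viva): v_p = √[μ(2/r₁ − 1/a_t)] = 3.97057 km/s.
First burn Δv₁ = |v_p − v₁| = 0.96634 km/s.
Circular speed at r₂: v₂ = √(μ/r₂) = 1.143833 km/s.
Transfer-orbit speed at r₂: v_a = √[μ(2/r₂ − 1/a_t)] = 0.5755866 km/s.
Second burn Δv₂ = |v₂ − v_a| = 0.56825 km/s.
Δv = Δv₁ + Δv₂ = 0.96634 + 0.56825 = 1.535 km/s.

Δv = 1.53 km/s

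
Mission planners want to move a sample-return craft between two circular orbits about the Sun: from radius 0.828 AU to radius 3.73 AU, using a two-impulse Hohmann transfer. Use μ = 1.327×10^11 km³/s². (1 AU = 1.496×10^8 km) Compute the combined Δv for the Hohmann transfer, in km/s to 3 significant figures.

Δv = 15.3 km/s

In km: r₁ = 0.828 × 1.496×10^8 = 1.238688×10^8 km; r₂ = 3.73 × 1.496×10^8 = 5.58008×10^8 km.
Semi-major axis of the transfer orbit: a_t = (1.238688×10^8 + 5.58008×10^8)/2 = 3.409384×10^8 km.
At r₁ the circular-orbit speed is v₁ = √(μ/r₁) = 32.7306 km/s.
On the transfer ellipse at r₁, vis-viva gives v_p = √[μ(2/r₁ − 1/a_t)] = 41.8733 km/s.
First burn Δv₁ = |v_p − v₁| = 9.143 km/s.
At r₂, v₂ = √(μ/r₂) = 15.421 km/s.
Transfer-orbit speed at r₂: v_a = √[μ(2/r₂ − 1/a_t)] = 9.2952 km/s.
Second burn Δv₂ = |v₂ − v_a| = 6.126 km/s.
Total Δv = Δv₁ + Δv₂ = 15.27 km/s.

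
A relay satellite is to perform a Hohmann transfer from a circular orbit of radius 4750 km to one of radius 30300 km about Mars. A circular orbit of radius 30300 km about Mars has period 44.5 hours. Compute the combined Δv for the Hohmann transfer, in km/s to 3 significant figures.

Δv = 1.51 km/s

From Kepler's third law T² = 4π²r³/μ at r = 30300 km, T = 44.5 hours = 44.5 × 3600 s = 1.602×10^5 s: μ = 4π²r³/T² = 42792.0 km³/s².
The Hohmann ellipse has a_t = (r₁ + r₂)/2 = 17525 km.
At r₁ the circular-orbit speed is v₁ = √(μ/r₁) = 3.00147 km/s.
On the transfer ellipse at r₁, vis-viva equation gives v_p = √[μ(2/r₁ − 1/a_t)] = 3.94663 km/s.
First burn Δv₁ = |v_p − v₁| = 0.9452 km/s.
At r₂, v₂ = √(μ/r₂) = 1.1884 km/s.
Transfer-orbit speed at r₂: v_a = √[μ(2/r₂ − 1/a_t)] = 0.61870 km/s.
Second burn Δv₂ = |v₂ − v_a| = 0.5697 km/s.
Total Δv = Δv₁ + Δv₂ = 1.515 km/s.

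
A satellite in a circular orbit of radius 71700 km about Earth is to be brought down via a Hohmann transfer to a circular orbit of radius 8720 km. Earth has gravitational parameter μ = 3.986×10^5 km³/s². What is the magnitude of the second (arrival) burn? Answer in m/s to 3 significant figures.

Δv₂ = 2270 m/s

Semi-major axis of the transfer orbit: a_t = (71700 + 8720)/2 = 40210 km.
Circular speed at r = 8720 km: v_c = √(μ/r) = 6.761 km/s.
Vis-viva on the transfer ellipse at r = 8720 km gives v_t = √[μ(2/r − 1/a_t)] = 9.028 km/s.
Δv₂ = |v_t − v_c| = |9.028 − 6.761| = 2.267 km/s.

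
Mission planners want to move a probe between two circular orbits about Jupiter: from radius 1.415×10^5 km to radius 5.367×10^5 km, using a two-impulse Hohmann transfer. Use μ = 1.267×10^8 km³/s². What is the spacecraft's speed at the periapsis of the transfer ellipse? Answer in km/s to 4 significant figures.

v = 37.65 km/s

Transfer-ellipse semi-major axis a_t = (r₁ + r₂)/2 = (1.415×10^5 + 5.367×10^5)/2 = 3.391×10^5 km.
At periapsis, r = 1.415×10^5 km.
Vis-viva: v = √[μ(2/r − 1/a_t)] = √[1.267×10^8 × (2/1.415×10^5 − 1/3.391×10^5)] = 37.65 km/s.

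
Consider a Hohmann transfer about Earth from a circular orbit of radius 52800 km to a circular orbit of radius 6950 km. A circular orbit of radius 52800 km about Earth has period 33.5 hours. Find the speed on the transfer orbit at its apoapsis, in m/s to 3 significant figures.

From Kepler's third law T² = 4π²r³/μ at r = 52800 km, T = 33.5 hours = 33.5 × 3600 s = 1.206×10^5 s: μ = 4π²r³/T² = 3.99546×10^5 km³/s².
The Hohmann ellipse has a_t = (r₁ + r₂)/2 = 29875 km.
At apoapsis, r = 52800 km.
Vis-viva: v = √[μ(2/r − 1/a_t)] = √[3.99546×10^5 × (2/52800 − 1/29875)] = 1.327 km/s.

v = 1330 m/s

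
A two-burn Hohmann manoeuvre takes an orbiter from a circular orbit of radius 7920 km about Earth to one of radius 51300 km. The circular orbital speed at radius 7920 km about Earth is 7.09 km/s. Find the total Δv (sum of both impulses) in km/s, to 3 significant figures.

Δv = 3.59 km/s

From the circular-orbit relation v² = μ/r at r = 7920 km: μ = v²r = (7.09)² × 7920 = 3.98123×10^5 km³/s².
Transfer-ellipse semi-major axis a_t = (r₁ + r₂)/2 = (7920 + 51300)/2 = 29610 km.
At r₁ the circular-orbit speed is v₁ = √(μ/r₁) = 7.090 km/s.
Transfer-orbit speed at r₁ (vis-viva): v_p = √[μ(2/r₁ − 1/a_t)] = 9.332 km/s.
First burn Δv₁ = |v_p − v₁| = 2.242 km/s.
At r₂, v₂ = √(μ/r₂) = 2.786 km/s.
Transfer-orbit speed at r₂: v_a = √[μ(2/r₂ − 1/a_t)] = 1.441 km/s.
Second burn Δv₂ = |v₂ − v_a| = 1.345 km/s.
Total Δv = Δv₁ + Δv₂ = 3.587 km/s.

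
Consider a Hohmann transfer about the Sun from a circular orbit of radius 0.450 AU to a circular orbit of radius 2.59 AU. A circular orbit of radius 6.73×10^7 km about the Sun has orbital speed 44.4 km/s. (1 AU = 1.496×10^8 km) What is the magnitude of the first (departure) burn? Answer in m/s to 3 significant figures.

Δv₁ = 13600 m/s

From the circular-orbit relation v² = μ/r at r = 6.73×10^7 km: μ = v²r = (44.4)² × 6.73×10^7 = 1.32673×10^11 km³/s².
In km: r₁ = 0.450 × 1.496×10^8 = 6.732×10^7 km; r₂ = 2.59 × 1.496×10^8 = 3.87464×10^8 km.
Semi-major axis of the transfer orbit: a_t = (6.732×10^7 + 3.87464×10^8)/2 = 2.27392×10^8 km.
Circular speed at r = 6.732×10^7 km: v_c = √(μ/r) = 44.39 km/s.
Vis-viva on the transfer ellipse at r = 6.732×10^7 km gives v_t = √[μ(2/r − 1/a_t)] = 57.95 km/s.
Δv₁ = |v_t − v_c| = |57.95 − 44.39| = 13.56 km/s.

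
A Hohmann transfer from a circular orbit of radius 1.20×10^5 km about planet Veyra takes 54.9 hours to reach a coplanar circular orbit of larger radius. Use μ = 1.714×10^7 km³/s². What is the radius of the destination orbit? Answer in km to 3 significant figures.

r₂ = 6.96×10^5 km

Transfer time t = 54.9 hours = 1.9764×10^5 s, and t = π√(a_t³/μ).
So a_t = (μ t²/π²)^(1/3) = (1.714×10^7 × (1.9764×10^5)² / π²)^(1/3) = 4.0784×10^5 km.
Since a_t = (r₁ + r₂)/2, r₂ = 2a_t − r₁ = 2×4.0784×10^5 − 1.200×10^5 = 6.9568×10^5 km.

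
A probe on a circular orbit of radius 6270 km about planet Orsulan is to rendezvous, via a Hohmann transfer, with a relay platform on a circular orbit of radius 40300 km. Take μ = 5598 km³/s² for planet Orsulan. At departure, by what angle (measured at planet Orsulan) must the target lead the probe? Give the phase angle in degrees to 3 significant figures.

Semi-major axis of the transfer orbit: a_t = (6270 + 40300)/2 = 23285 km.
The half-period of the transfer ellipse is t = π√(a_t³/μ) = 1.49193×10^5 s.
The target's mean motion on its circular orbit is ω₂ = √(μ/r₂³) = 9.24824×10^-6 rad/s.
Angle swept by the target during transfer: ω₂·t = 1.37977 rad = 79.05°.
The probe traverses 180° on the transfer ellipse, so the target must lead by 180° − 79.05° = 101°.

φ = 101°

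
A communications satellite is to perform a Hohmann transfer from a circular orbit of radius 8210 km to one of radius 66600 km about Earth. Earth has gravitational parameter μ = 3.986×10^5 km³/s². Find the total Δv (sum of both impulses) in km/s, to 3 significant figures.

Semi-major axis of the transfer orbit: a_t = (8210 + 66600)/2 = 37405 km.
Circular speed at r₁: v₁ = √(μ/r₁) = √(3.986×10^5/8210) = 6.968 km/s.
On the transfer ellipse at r₁, vis-viva equation gives v_p = √[μ(2/r₁ − 1/a_t)] = 9.298 km/s.
First burn Δv₁ = |v_p − v₁| = 2.330 km/s.
At r₂, v₂ = √(μ/r₂) = 2.446 km/s.
Transfer-orbit speed at r₂: v_a = √[μ(2/r₂ − 1/a_t)] = 1.146 km/s.
Second burn Δv₂ = |v₂ − v_a| = 1.300 km/s.
Total Δv = Δv₁ + Δv₂ = 3.630 km/s.

Δv = 3.63 km/s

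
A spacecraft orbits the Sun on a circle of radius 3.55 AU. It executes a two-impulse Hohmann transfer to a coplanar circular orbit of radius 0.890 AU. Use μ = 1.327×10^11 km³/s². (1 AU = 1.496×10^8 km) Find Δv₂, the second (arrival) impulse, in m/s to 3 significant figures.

Δv₂ = 8350 m/s

In km: r₁ = 3.55 × 1.496×10^8 = 5.3108×10^8 km; r₂ = 0.890 × 1.496×10^8 = 1.33144×10^8 km.
Semi-major axis of the transfer orbit: a_t = (5.3108×10^8 + 1.33144×10^8)/2 = 3.32112×10^8 km.
On the circular orbit at r = 1.33144×10^8 km, v_c = √(μ/r) = 31.570 km/s.
Vis-viva on the transfer ellipse at r = 1.33144×10^8 km gives v_t = √[μ(2/r − 1/a_t)] = 39.922 km/s.
Δv₂ = |v_t − v_c| = |39.922 − 31.570| = 8.352 km/s.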